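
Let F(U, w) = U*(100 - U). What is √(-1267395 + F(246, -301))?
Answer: I*√1303311 ≈ 1141.6*I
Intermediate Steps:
√(-1267395 + F(246, -301)) = √(-1267395 + 246*(100 - 1*246)) = √(-1267395 + 246*(100 - 246)) = √(-1267395 + 246*(-146)) = √(-1267395 - 35916) = √(-1303311) = I*√1303311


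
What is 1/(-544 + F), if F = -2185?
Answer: -1/2729 ≈ -0.00036643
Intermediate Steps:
1/(-544 + F) = 1/(-544 - 2185) = 1/(-2729) = -1/2729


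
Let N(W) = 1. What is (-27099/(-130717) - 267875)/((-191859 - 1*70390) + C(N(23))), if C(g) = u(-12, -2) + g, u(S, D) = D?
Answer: 17507894638/17140266625 ≈ 1.0214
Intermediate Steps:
C(g) = -2 + g
(-27099/(-130717) - 267875)/((-191859 - 1*70390) + C(N(23))) = (-27099/(-130717) - 267875)/((-191859 - 1*70390) + (-2 + 1)) = (-27099*(-1/130717) - 267875)/((-191859 - 70390) - 1) = (27099/130717 - 267875)/(-262249 - 1) = -35015789276/130717/(-262250) = -35015789276/130717*(-1/262250) = 17507894638/17140266625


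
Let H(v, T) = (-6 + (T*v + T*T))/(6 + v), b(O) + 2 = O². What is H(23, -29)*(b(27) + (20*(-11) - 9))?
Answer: 83664/29 ≈ 2885.0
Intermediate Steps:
b(O) = -2 + O²
H(v, T) = (-6 + T² + T*v)/(6 + v) (H(v, T) = (-6 + (T*v + T²))/(6 + v) = (-6 + (T² + T*v))/(6 + v) = (-6 + T² + T*v)/(6 + v))
H(23, -29)*(b(27) + (20*(-11) - 9)) = ((-6 + (-29)² - 29*23)/(6 + 23))*((-2 + 27²) + (20*(-11) - 9)) = ((-6 + 841 - 667)/29)*((-2 + 729) + (-220 - 9)) = ((1/29)*168)*(727 - 229) = (168/29)*498 = 83664/29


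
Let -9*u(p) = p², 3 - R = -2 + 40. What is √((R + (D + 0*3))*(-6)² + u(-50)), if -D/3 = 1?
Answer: 46*I*√7/3 ≈ 40.568*I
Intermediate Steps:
D = -3 (D = -3*1 = -3)
R = -35 (R = 3 - (-2 + 40) = 3 - 1*38 = 3 - 38 = -35)
u(p) = -p²/9
√((R + (D + 0*3))*(-6)² + u(-50)) = √((-35 + (-3 + 0*3))*(-6)² - ⅑*(-50)²) = √((-35 + (-3 + 0))*36 - ⅑*2500) = √((-35 - 3)*36 - 2500/9) = √(-38*36 - 2500/9) = √(-1368 - 2500/9) = √(-14812/9) = 46*I*√7/3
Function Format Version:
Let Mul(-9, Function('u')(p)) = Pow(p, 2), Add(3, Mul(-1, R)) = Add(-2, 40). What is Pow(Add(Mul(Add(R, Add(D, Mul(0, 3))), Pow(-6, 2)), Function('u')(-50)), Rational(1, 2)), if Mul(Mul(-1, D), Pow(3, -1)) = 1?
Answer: Mul(Rational(46, 3), I, Pow(7, Rational(1, 2))) ≈ Mul(40.568, I)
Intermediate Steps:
D = -3 (D = Mul(-3, 1) = -3)
R = -35 (R = Add(3, Mul(-1, Add(-2, 40))) = Add(3, Mul(-1, 38)) = Add(3, -38) = -35)
Function('u')(p) = Mul(Rational(-1, 9), Pow(p, 2))
Pow(Add(Mul(Add(R, Add(D, Mul(0, 3))), Pow(-6, 2)), Function('u')(-50)), Rational(1, 2)) = Pow(Add(Mul(Add(-35, Add(-3, Mul(0, 3))), Pow(-6, 2)), Mul(Rational(-1, 9), Pow(-50, 2))), Rational(1, 2)) = Pow(Add(Mul(Add(-35, Add(-3, 0)), 36), Mul(Rational(-1, 9), 2500)), Rational(1, 2)) = Pow(Add(Mul(Add(-35, -3), 36), Rational(-2500, 9)), Rational(1, 2)) = Pow(Add(Mul(-38, 36), Rational(-2500, 9)), Rational(1, 2)) = Pow(Add(-1368, Rational(-2500, 9)), Rational(1, 2)) = Pow(Rational(-14812, 9), Rational(1, 2)) = Mul(Rational(46, 3), I, Pow(7, Rational(1, 2)))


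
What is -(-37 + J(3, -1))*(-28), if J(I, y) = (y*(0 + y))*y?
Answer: -1064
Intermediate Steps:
J(I, y) = y**3 (J(I, y) = (y*y)*y = y**2*y = y**3)
-(-37 + J(3, -1))*(-28) = -(-37 + (-1)**3)*(-28) = -(-37 - 1)*(-28) = -(-38)*(-28) = -1*1064 = -1064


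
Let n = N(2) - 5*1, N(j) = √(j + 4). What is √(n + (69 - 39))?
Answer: √(25 + √6) ≈ 5.2392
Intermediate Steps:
N(j) = √(4 + j)
n = -5 + √6 (n = √(4 + 2) - 5*1 = √6 - 5 = -5 + √6 ≈ -2.5505)
√(n + (69 - 39)) = √((-5 + √6) + (69 - 39)) = √((-5 + √6) + 30) = √(25 + √6)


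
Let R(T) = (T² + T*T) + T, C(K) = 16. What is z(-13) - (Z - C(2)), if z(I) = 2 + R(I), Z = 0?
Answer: 343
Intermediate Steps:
R(T) = T + 2*T² (R(T) = (T² + T²) + T = 2*T² + T = T + 2*T²)
z(I) = 2 + I*(1 + 2*I)
z(-13) - (Z - C(2)) = (2 - 13*(1 + 2*(-13))) - (0 - 1*16) = (2 - 13*(1 - 26)) - (0 - 16) = (2 - 13*(-25)) - 1*(-16) = (2 + 325) + 16 = 327 + 16 = 343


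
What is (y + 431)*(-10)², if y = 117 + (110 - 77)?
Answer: 58100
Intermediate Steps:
y = 150 (y = 117 + 33 = 150)
(y + 431)*(-10)² = (150 + 431)*(-10)² = 581*100 = 58100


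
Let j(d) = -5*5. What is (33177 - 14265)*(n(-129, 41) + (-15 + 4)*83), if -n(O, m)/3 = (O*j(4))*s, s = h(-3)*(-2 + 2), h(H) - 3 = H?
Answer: -17266656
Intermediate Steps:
h(H) = 3 + H
j(d) = -25
s = 0 (s = (3 - 3)*(-2 + 2) = 0*0 = 0)
n(O, m) = 0 (n(O, m) = -3*O*(-25)*0 = -3*(-25*O)*0 = -3*0 = 0)
(33177 - 14265)*(n(-129, 41) + (-15 + 4)*83) = (33177 - 14265)*(0 + (-15 + 4)*83) = 18912*(0 - 11*83) = 18912*(0 - 913) = 18912*(-913) = -17266656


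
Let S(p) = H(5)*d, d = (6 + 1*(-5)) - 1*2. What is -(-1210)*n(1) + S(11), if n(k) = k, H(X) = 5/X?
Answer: 1209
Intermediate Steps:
d = -1 (d = (6 - 5) - 2 = 1 - 2 = -1)
S(p) = -1 (S(p) = (5/5)*(-1) = (5*(1/5))*(-1) = 1*(-1) = -1)
-(-1210)*n(1) + S(11) = -(-1210) - 1 = -110*(-11) - 1 = 1210 - 1 = 1209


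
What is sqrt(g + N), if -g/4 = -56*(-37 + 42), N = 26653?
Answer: sqrt(27773) ≈ 166.65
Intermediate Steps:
g = 1120 (g = -(-224)*(-37 + 42) = -(-224)*5 = -4*(-280) = 1120)
sqrt(g + N) = sqrt(1120 + 26653) = sqrt(27773)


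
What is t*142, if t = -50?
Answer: -7100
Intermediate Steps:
t*142 = -50*142 = -7100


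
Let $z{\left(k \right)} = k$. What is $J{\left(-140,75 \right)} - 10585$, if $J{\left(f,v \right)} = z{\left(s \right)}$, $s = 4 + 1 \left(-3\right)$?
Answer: $-10584$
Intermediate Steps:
$s = 1$ ($s = 4 - 3 = 1$)
$J{\left(f,v \right)} = 1$
$J{\left(-140,75 \right)} - 10585 = 1 - 10585 = -10584$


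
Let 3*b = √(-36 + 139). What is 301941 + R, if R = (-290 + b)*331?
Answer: 205951 + 331*√103/3 ≈ 2.0707e+5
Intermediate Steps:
b = √103/3 (b = √(-36 + 139)/3 = √103/3 ≈ 3.3830)
R = -95990 + 331*√103/3 (R = (-290 + √103/3)*331 = -95990 + 331*√103/3 ≈ -94870.)
301941 + R = 301941 + (-95990 + 331*√103/3) = 205951 + 331*√103/3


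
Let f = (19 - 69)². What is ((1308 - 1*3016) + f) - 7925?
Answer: -7133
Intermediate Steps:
f = 2500 (f = (-50)² = 2500)
((1308 - 1*3016) + f) - 7925 = ((1308 - 1*3016) + 2500) - 7925 = ((1308 - 3016) + 2500) - 7925 = (-1708 + 2500) - 7925 = 792 - 7925 = -7133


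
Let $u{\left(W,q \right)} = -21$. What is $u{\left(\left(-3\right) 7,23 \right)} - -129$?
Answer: $108$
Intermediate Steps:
$u{\left(\left(-3\right) 7,23 \right)} - -129 = -21 - -129 = -21 + 129 = 108$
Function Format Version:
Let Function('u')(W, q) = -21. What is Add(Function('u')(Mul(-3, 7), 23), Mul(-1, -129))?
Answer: 108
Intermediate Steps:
Add(Function('u')(Mul(-3, 7), 23), Mul(-1, -129)) = Add(-21, Mul(-1, -129)) = Add(-21, 129) = 108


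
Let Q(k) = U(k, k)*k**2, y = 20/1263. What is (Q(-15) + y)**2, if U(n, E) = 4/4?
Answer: 80766798025/1595169 ≈ 50632.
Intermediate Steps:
y = 20/1263 (y = 20*(1/1263) = 20/1263 ≈ 0.015835)
U(n, E) = 1 (U(n, E) = 4*(1/4) = 1)
Q(k) = k**2 (Q(k) = 1*k**2 = k**2)
(Q(-15) + y)**2 = ((-15)**2 + 20/1263)**2 = (225 + 20/1263)**2 = (284195/1263)**2 = 80766798025/1595169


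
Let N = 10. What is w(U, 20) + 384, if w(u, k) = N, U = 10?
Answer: 394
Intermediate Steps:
w(u, k) = 10
w(U, 20) + 384 = 10 + 384 = 394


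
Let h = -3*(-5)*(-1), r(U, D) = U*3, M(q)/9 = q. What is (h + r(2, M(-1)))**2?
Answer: 81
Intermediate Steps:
M(q) = 9*q
r(U, D) = 3*U
h = -15 (h = 15*(-1) = -15)
(h + r(2, M(-1)))**2 = (-15 + 3*2)**2 = (-15 + 6)**2 = (-9)**2 = 81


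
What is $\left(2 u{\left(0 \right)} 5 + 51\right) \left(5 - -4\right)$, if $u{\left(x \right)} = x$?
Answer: $459$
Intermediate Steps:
$\left(2 u{\left(0 \right)} 5 + 51\right) \left(5 - -4\right) = \left(2 \cdot 0 \cdot 5 + 51\right) \left(5 - -4\right) = \left(0 \cdot 5 + 51\right) \left(5 + 4\right) = \left(0 + 51\right) 9 = 51 \cdot 9 = 459$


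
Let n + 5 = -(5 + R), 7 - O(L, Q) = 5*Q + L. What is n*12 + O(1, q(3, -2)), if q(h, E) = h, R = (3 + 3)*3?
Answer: -345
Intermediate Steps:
R = 18 (R = 6*3 = 18)
O(L, Q) = 7 - L - 5*Q (O(L, Q) = 7 - (5*Q + L) = 7 - (L + 5*Q) = 7 + (-L - 5*Q) = 7 - L - 5*Q)
n = -28 (n = -5 - (5 + 18) = -5 - 1*23 = -5 - 23 = -28)
n*12 + O(1, q(3, -2)) = -28*12 + (7 - 1*1 - 5*3) = -336 + (7 - 1 - 15) = -336 - 9 = -345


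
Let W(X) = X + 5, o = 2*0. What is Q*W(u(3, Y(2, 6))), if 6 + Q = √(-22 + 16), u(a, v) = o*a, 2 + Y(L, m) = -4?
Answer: -30 + 5*I*√6 ≈ -30.0 + 12.247*I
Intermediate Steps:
Y(L, m) = -6 (Y(L, m) = -2 - 4 = -6)
o = 0
u(a, v) = 0 (u(a, v) = 0*a = 0)
Q = -6 + I*√6 (Q = -6 + √(-22 + 16) = -6 + √(-6) = -6 + I*√6 ≈ -6.0 + 2.4495*I)
W(X) = 5 + X
Q*W(u(3, Y(2, 6))) = (-6 + I*√6)*(5 + 0) = (-6 + I*√6)*5 = -30 + 5*I*√6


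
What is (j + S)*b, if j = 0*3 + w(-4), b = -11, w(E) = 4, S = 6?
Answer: -110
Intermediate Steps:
j = 4 (j = 0*3 + 4 = 0 + 4 = 4)
(j + S)*b = (4 + 6)*(-11) = 10*(-11) = -110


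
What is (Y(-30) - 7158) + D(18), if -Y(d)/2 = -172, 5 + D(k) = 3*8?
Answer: -6795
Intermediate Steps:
D(k) = 19 (D(k) = -5 + 3*8 = -5 + 24 = 19)
Y(d) = 344 (Y(d) = -2*(-172) = 344)
(Y(-30) - 7158) + D(18) = (344 - 7158) + 19 = -6814 + 19 = -6795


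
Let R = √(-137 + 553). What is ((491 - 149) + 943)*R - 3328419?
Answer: -3328419 + 5140*√26 ≈ -3.3022e+6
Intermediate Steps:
R = 4*√26 (R = √416 = 4*√26 ≈ 20.396)
((491 - 149) + 943)*R - 3328419 = ((491 - 149) + 943)*(4*√26) - 3328419 = (342 + 943)*(4*√26) - 3328419 = 1285*(4*√26) - 3328419 = 5140*√26 - 3328419 = -3328419 + 5140*√26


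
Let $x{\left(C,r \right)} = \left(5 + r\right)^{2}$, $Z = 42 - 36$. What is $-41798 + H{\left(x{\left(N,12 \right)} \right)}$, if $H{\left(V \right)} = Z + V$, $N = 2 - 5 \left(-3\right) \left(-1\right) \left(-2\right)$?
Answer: $-41503$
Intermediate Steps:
$Z = 6$
$N = 32$ ($N = 2 - 5 \cdot 3 \left(-2\right) = 2 - -30 = 2 + 30 = 32$)
$H{\left(V \right)} = 6 + V$
$-41798 + H{\left(x{\left(N,12 \right)} \right)} = -41798 + \left(6 + \left(5 + 12\right)^{2}\right) = -41798 + \left(6 + 17^{2}\right) = -41798 + \left(6 + 289\right) = -41798 + 295 = -41503$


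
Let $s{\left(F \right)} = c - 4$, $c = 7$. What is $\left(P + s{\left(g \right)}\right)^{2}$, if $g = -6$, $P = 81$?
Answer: $7056$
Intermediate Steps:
$s{\left(F \right)} = 3$ ($s{\left(F \right)} = 7 - 4 = 3$)
$\left(P + s{\left(g \right)}\right)^{2} = \left(81 + 3\right)^{2} = 84^{2} = 7056$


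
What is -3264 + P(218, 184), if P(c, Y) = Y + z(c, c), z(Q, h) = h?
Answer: -2862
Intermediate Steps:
P(c, Y) = Y + c
-3264 + P(218, 184) = -3264 + (184 + 218) = -3264 + 402 = -2862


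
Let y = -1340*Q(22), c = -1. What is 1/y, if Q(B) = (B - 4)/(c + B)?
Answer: -7/8040 ≈ -0.00087065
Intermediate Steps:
Q(B) = (-4 + B)/(-1 + B) (Q(B) = (B - 4)/(-1 + B) = (-4 + B)/(-1 + B))
y = -8040/7 (y = -1340*(-4 + 22)/(-1 + 22) = -1340*18/21 = -1340*6/7 = -8040/7 ≈ -1148.6)
1/y = 1/(-8040/7) = -7/8040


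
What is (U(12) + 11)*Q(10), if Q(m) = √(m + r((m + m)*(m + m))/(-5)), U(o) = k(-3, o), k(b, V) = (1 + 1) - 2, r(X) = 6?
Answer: 22*√55/5 ≈ 32.631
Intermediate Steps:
k(b, V) = 0 (k(b, V) = 2 - 2 = 0)
U(o) = 0
Q(m) = √(-6/5 + m) (Q(m) = √(m + 6/(-5)) = √(m + 6*(-⅕)) = √(m - 6/5) = √(-6/5 + m))
(U(12) + 11)*Q(10) = (0 + 11)*(√(-30 + 25*10)/5) = 11*(√(-30 + 250)/5) = 11*(√220/5) = 11*((2*√55)/5) = 11*(2*√55/5) = 22*√55/5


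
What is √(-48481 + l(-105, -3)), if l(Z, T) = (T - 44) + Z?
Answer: I*√48633 ≈ 220.53*I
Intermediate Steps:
l(Z, T) = -44 + T + Z (l(Z, T) = (-44 + T) + Z = -44 + T + Z)
√(-48481 + l(-105, -3)) = √(-48481 + (-44 - 3 - 105)) = √(-48481 - 152) = √(-48633) = I*√48633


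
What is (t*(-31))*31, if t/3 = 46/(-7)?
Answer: 132618/7 ≈ 18945.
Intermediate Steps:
t = -138/7 (t = 3*(46/(-7)) = 3*(46*(-⅐)) = 3*(-46/7) = -138/7 ≈ -19.714)
(t*(-31))*31 = -138/7*(-31)*31 = (4278/7)*31 = 132618/7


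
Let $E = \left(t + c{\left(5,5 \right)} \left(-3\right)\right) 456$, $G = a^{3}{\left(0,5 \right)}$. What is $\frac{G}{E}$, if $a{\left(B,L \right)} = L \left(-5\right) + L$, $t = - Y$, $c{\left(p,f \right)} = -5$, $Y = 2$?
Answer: $- \frac{1000}{741} \approx -1.3495$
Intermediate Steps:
$t = -2$ ($t = \left(-1\right) 2 = -2$)
$a{\left(B,L \right)} = - 4 L$ ($a{\left(B,L \right)} = - 5 L + L = - 4 L$)
$G = -8000$ ($G = \left(\left(-4\right) 5\right)^{3} = \left(-20\right)^{3} = -8000$)
$E = 5928$ ($E = \left(-2 - -15\right) 456 = \left(-2 + 15\right) 456 = 13 \cdot 456 = 5928$)
$\frac{G}{E} = - \frac{8000}{5928} = \left(-8000\right) \frac{1}{5928} = - \frac{1000}{741}$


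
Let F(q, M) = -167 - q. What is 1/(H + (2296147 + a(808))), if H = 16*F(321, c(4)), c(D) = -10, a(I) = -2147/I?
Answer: 808/1848975765 ≈ 4.3700e-7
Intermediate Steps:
H = -7808 (H = 16*(-167 - 1*321) = 16*(-167 - 321) = 16*(-488) = -7808)
1/(H + (2296147 + a(808))) = 1/(-7808 + (2296147 - 2147/808)) = 1/(-7808 + 1855284629/808) = 1/(1848975765/808) = 808/1848975765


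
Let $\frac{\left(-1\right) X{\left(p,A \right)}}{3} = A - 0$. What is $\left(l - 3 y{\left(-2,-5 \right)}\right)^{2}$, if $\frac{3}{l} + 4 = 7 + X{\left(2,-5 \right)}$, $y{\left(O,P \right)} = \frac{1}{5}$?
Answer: $\frac{169}{900} \approx 0.18778$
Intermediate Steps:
$y{\left(O,P \right)} = \frac{1}{5}$
$X{\left(p,A \right)} = - 3 A$ ($X{\left(p,A \right)} = - 3 \left(A - 0\right) = - 3 \left(A + 0\right) = - 3 A$)
$l = \frac{1}{6}$ ($l = \frac{3}{-4 + \left(7 - -15\right)} = \frac{3}{-4 + \left(7 + 15\right)} = \frac{3}{-4 + 22} = \frac{3}{18} = 3 \cdot \frac{1}{18} = \frac{1}{6} \approx 0.16667$)
$\left(l - 3 y{\left(-2,-5 \right)}\right)^{2} = \left(\frac{1}{6} - \frac{3}{5}\right)^{2} = \left(- \frac{13}{30}\right)^{2} = \frac{169}{900}$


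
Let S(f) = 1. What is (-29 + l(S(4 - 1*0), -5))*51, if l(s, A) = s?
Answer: -1428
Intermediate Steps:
(-29 + l(S(4 - 1*0), -5))*51 = (-29 + 1)*51 = -28*51 = -1428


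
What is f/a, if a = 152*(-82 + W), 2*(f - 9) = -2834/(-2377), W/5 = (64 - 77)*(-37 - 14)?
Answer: 11405/584047916 ≈ 1.9528e-5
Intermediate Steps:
W = 3315 (W = 5*((64 - 77)*(-37 - 14)) = 5*(-13*(-51)) = 5*663 = 3315)
f = 22810/2377 (f = 9 + (-2834/(-2377))/2 = 9 + (-2834*(-1/2377))/2 = 9 + (½)*(2834/2377) = 9 + 1417/2377 = 22810/2377 ≈ 9.5961)
a = 491416 (a = 152*(-82 + 3315) = 152*3233 = 491416)
f/a = (22810/2377)/491416 = (22810/2377)*(1/491416) = 11405/584047916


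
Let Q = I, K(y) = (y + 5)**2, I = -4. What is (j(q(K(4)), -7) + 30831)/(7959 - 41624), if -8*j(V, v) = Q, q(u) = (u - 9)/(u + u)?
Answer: -61663/67330 ≈ -0.91583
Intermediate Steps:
K(y) = (5 + y)**2
q(u) = (-9 + u)/(2*u) (q(u) = (-9 + u)/((2*u)) = (-9 + u)*(1/(2*u)) = (-9 + u)/(2*u))
Q = -4
j(V, v) = 1/2 (j(V, v) = -1/8*(-4) = 1/2)
(j(q(K(4)), -7) + 30831)/(7959 - 41624) = (1/2 + 30831)/(7959 - 41624) = (61663/2)/(-33665) = (61663/2)*(-1/33665) = -61663/67330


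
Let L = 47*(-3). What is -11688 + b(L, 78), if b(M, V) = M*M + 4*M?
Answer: 7629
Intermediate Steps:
L = -141
b(M, V) = M**2 + 4*M
-11688 + b(L, 78) = -11688 - 141*(4 - 141) = -11688 - 141*(-137) = -11688 + 19317 = 7629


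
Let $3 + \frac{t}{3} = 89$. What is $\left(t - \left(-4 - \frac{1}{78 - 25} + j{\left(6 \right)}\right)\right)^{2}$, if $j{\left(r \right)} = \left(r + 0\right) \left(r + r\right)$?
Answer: $\frac{101425041}{2809} \approx 36107.0$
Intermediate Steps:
$t = 258$ ($t = -9 + 3 \cdot 89 = -9 + 267 = 258$)
$j{\left(r \right)} = 2 r^{2}$ ($j{\left(r \right)} = r 2 r = 2 r^{2}$)
$\left(t - \left(-4 - \frac{1}{78 - 25} + j{\left(6 \right)}\right)\right)^{2} = \left(258 + \left(\frac{1}{78 - 25} + \left(- 2 \cdot 6^{2} + 4\right)\right)\right)^{2} = \left(258 + \left(\frac{1}{53} + \left(- 2 \cdot 36 + 4\right)\right)\right)^{2} = \left(258 + \left(\frac{1}{53} + \left(\left(-1\right) 72 + 4\right)\right)\right)^{2} = \left(258 + \left(\frac{1}{53} + \left(-72 + 4\right)\right)\right)^{2} = \left(258 + \left(\frac{1}{53} - 68\right)\right)^{2} = \left(258 - \frac{3603}{53}\right)^{2} = \left(\frac{10071}{53}\right)^{2} = \frac{101425041}{2809}$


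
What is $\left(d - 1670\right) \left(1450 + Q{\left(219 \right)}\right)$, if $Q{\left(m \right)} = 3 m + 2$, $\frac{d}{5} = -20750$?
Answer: $-222330780$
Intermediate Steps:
$d = -103750$ ($d = 5 \left(-20750\right) = -103750$)
$Q{\left(m \right)} = 2 + 3 m$
$\left(d - 1670\right) \left(1450 + Q{\left(219 \right)}\right) = \left(-103750 - 1670\right) \left(1450 + \left(2 + 3 \cdot 219\right)\right) = - 105420 \left(1450 + \left(2 + 657\right)\right) = - 105420 \left(1450 + 659\right) = \left(-105420\right) 2109 = -222330780$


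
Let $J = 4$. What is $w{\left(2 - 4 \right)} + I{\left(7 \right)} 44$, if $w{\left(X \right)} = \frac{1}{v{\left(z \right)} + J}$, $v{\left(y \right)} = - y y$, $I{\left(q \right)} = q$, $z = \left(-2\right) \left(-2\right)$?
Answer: $\frac{3695}{12} \approx 307.92$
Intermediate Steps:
$z = 4$
$v{\left(y \right)} = - y^{2}$
$w{\left(X \right)} = - \frac{1}{12}$ ($w{\left(X \right)} = \frac{1}{- 4^{2} + 4} = \frac{1}{\left(-1\right) 16 + 4} = \frac{1}{-16 + 4} = \frac{1}{-12} = - \frac{1}{12}$)
$w{\left(2 - 4 \right)} + I{\left(7 \right)} 44 = - \frac{1}{12} + 7 \cdot 44 = - \frac{1}{12} + 308 = \frac{3695}{12}$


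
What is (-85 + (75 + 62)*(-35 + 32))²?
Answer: 246016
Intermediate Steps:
(-85 + (75 + 62)*(-35 + 32))² = (-85 + 137*(-3))² = (-85 - 411)² = (-496)² = 246016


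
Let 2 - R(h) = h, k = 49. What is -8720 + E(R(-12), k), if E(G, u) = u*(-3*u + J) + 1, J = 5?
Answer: -15677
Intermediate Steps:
R(h) = 2 - h
E(G, u) = 1 + u*(5 - 3*u) (E(G, u) = u*(-3*u + 5) + 1 = u*(5 - 3*u) + 1 = 1 + u*(5 - 3*u))
-8720 + E(R(-12), k) = -8720 + (1 - 3*49**2 + 5*49) = -8720 + (1 - 3*2401 + 245) = -8720 + (1 - 7203 + 245) = -8720 - 6957 = -15677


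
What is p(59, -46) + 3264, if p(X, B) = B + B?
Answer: 3172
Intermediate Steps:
p(X, B) = 2*B
p(59, -46) + 3264 = 2*(-46) + 3264 = -92 + 3264 = 3172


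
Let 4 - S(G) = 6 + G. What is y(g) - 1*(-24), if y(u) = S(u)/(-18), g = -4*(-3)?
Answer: 223/9 ≈ 24.778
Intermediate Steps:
S(G) = -2 - G (S(G) = 4 - (6 + G) = 4 + (-6 - G) = -2 - G)
g = 12
y(u) = ⅑ + u/18 (y(u) = (-2 - u)/(-18) = (-2 - u)*(-1/18) = ⅑ + u/18)
y(g) - 1*(-24) = (⅑ + (1/18)*12) - 1*(-24) = (⅑ + ⅔) + 24 = 7/9 + 24 = 223/9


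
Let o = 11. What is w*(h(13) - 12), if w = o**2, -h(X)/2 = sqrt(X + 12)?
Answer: -2662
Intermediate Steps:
h(X) = -2*sqrt(12 + X) (h(X) = -2*sqrt(X + 12) = -2*sqrt(12 + X))
w = 121 (w = 11**2 = 121)
w*(h(13) - 12) = 121*(-2*sqrt(12 + 13) - 12) = 121*(-2*sqrt(25) - 12) = 121*(-2*5 - 12) = 121*(-10 - 12) = 121*(-22) = -2662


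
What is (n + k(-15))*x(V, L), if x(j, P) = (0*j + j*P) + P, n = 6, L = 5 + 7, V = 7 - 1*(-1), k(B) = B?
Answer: -972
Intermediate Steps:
V = 8 (V = 7 + 1 = 8)
L = 12
x(j, P) = P + P*j (x(j, P) = (0 + P*j) + P = P*j + P = P + P*j)
(n + k(-15))*x(V, L) = (6 - 15)*(12*(1 + 8)) = -108*9 = -9*108 = -972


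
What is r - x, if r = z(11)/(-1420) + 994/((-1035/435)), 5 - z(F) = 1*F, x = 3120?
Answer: -173315053/48990 ≈ -3537.8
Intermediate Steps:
z(F) = 5 - F
r = -20466253/48990 (r = (5 - 1*11)/(-1420) + 994/((-1035/435)) = (5 - 11)*(-1/1420) + 994/((-1035*1/435)) = -6*(-1/1420) + 994/(-69/29) = 3/710 + 994*(-29/69) = 3/710 - 28826/69 = -20466253/48990 ≈ -417.76)
r - x = -20466253/48990 - 1*3120 = -20466253/48990 - 3120 = -173315053/48990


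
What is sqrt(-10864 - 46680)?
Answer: 2*I*sqrt(14386) ≈ 239.88*I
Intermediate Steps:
sqrt(-10864 - 46680) = sqrt(-57544) = 2*I*sqrt(14386)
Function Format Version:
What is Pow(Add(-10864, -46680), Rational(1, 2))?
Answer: Mul(2, I, Pow(14386, Rational(1, 2))) ≈ Mul(239.88, I)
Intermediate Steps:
Pow(Add(-10864, -46680), Rational(1, 2)) = Pow(-57544, Rational(1, 2)) = Mul(2, I, Pow(14386, Rational(1, 2)))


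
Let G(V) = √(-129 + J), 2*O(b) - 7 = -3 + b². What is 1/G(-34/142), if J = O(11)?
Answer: -I*√266/133 ≈ -0.12263*I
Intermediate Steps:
O(b) = 2 + b²/2 (O(b) = 7/2 + (-3 + b²)/2 = 7/2 + (-3/2 + b²/2) = 2 + b²/2)
J = 125/2 (J = 2 + (½)*11² = 2 + (½)*121 = 2 + 121/2 = 125/2 ≈ 62.500)
G(V) = I*√266/2 (G(V) = √(-129 + 125/2) = √(-133/2) = I*√266/2)
1/G(-34/142) = 1/(I*√266/2) = -I*√266/133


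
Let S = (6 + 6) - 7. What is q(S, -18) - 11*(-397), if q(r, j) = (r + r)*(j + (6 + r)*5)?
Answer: 4737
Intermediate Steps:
S = 5 (S = 12 - 7 = 5)
q(r, j) = 2*r*(30 + j + 5*r) (q(r, j) = (2*r)*(j + (30 + 5*r)) = (2*r)*(30 + j + 5*r) = 2*r*(30 + j + 5*r))
q(S, -18) - 11*(-397) = 2*5*(30 - 18 + 5*5) - 11*(-397) = 2*5*(30 - 18 + 25) + 4367 = 2*5*37 + 4367 = 370 + 4367 = 4737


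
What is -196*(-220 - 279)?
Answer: 97804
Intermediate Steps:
-196*(-220 - 279) = -196*(-499) = 97804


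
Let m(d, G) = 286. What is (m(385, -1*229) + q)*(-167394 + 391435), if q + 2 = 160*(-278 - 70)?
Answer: -12410975236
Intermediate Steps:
q = -55682 (q = -2 + 160*(-278 - 70) = -2 + 160*(-348) = -2 - 55680 = -55682)
(m(385, -1*229) + q)*(-167394 + 391435) = (286 - 55682)*(-167394 + 391435) = -55396*224041 = -12410975236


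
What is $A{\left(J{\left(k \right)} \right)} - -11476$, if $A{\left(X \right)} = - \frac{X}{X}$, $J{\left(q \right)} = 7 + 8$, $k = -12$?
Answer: $11475$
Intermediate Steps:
$J{\left(q \right)} = 15$
$A{\left(X \right)} = -1$ ($A{\left(X \right)} = \left(-1\right) 1 = -1$)
$A{\left(J{\left(k \right)} \right)} - -11476 = -1 - -11476 = -1 + 11476 = 11475$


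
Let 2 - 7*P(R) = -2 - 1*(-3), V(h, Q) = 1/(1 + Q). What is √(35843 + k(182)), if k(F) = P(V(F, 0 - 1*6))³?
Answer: 5*√3442362/49 ≈ 189.32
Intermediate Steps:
P(R) = ⅐ (P(R) = 2/7 - (-2 - 1*(-3))/7 = 2/7 - (-2 + 3)/7 = 2/7 - ⅐*1 = 2/7 - ⅐ = ⅐)
k(F) = 1/343 (k(F) = (⅐)³ = 1/343)
√(35843 + k(182)) = √(35843 + 1/343) = √(12294150/343) = 5*√3442362/49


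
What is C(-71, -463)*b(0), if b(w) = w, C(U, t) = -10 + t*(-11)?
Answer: 0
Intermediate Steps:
C(U, t) = -10 - 11*t
C(-71, -463)*b(0) = (-10 - 11*(-463))*0 = (-10 + 5093)*0 = 5083*0 = 0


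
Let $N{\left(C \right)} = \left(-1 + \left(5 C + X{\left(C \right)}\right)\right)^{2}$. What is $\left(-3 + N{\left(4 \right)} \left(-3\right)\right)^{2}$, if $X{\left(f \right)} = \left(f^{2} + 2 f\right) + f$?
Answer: $43956900$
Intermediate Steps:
$X{\left(f \right)} = f^{2} + 3 f$
$N{\left(C \right)} = \left(-1 + 5 C + C \left(3 + C\right)\right)^{2}$ ($N{\left(C \right)} = \left(-1 + \left(5 C + C \left(3 + C\right)\right)\right)^{2} = \left(-1 + 5 C + C \left(3 + C\right)\right)^{2}$)
$\left(-3 + N{\left(4 \right)} \left(-3\right)\right)^{2} = \left(-3 + \left(-1 + 4^{2} + 8 \cdot 4\right)^{2} \left(-3\right)\right)^{2} = \left(-3 + \left(-1 + 16 + 32\right)^{2} \left(-3\right)\right)^{2} = \left(-3 + 47^{2} \left(-3\right)\right)^{2} = \left(-3 + 2209 \left(-3\right)\right)^{2} = \left(-3 - 6627\right)^{2} = \left(-6630\right)^{2} = 43956900$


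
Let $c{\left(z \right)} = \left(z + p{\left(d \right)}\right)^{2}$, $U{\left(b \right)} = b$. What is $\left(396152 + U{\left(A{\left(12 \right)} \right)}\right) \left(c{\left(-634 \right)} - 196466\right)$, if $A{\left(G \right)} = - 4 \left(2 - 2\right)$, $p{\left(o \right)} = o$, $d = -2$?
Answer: $82411500560$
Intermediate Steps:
$A{\left(G \right)} = 0$ ($A{\left(G \right)} = \left(-4\right) 0 = 0$)
$c{\left(z \right)} = \left(-2 + z\right)^{2}$ ($c{\left(z \right)} = \left(z - 2\right)^{2} = \left(-2 + z\right)^{2}$)
$\left(396152 + U{\left(A{\left(12 \right)} \right)}\right) \left(c{\left(-634 \right)} - 196466\right) = \left(396152 + 0\right) \left(\left(-2 - 634\right)^{2} - 196466\right) = 396152 \left(\left(-636\right)^{2} - 196466\right) = 396152 \left(404496 - 196466\right) = 396152 \cdot 208030 = 82411500560$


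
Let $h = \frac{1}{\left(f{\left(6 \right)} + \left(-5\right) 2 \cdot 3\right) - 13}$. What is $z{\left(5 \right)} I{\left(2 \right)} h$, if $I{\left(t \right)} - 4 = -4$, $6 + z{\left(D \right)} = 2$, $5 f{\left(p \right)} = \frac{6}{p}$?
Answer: $0$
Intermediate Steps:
$f{\left(p \right)} = \frac{6}{5 p}$ ($f{\left(p \right)} = \frac{6 \frac{1}{p}}{5} = \frac{6}{5 p}$)
$z{\left(D \right)} = -4$ ($z{\left(D \right)} = -6 + 2 = -4$)
$I{\left(t \right)} = 0$ ($I{\left(t \right)} = 4 - 4 = 0$)
$h = - \frac{5}{214}$ ($h = \frac{1}{\left(\frac{6}{5 \cdot 6} + \left(-5\right) 2 \cdot 3\right) - 13} = \frac{1}{\left(\frac{6}{5} \cdot \frac{1}{6} - 30\right) - 13} = \frac{1}{\left(\frac{1}{5} - 30\right) - 13} = \frac{1}{- \frac{149}{5} - 13} = \frac{1}{- \frac{214}{5}} = - \frac{5}{214} \approx -0.023364$)
$z{\left(5 \right)} I{\left(2 \right)} h = \left(-4\right) 0 \left(- \frac{5}{214}\right) = 0 \left(- \frac{5}{214}\right) = 0$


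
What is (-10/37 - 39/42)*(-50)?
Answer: 15525/259 ≈ 59.942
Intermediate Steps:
(-10/37 - 39/42)*(-50) = (-10*1/37 - 39*1/42)*(-50) = (-10/37 - 13/14)*(-50) = -621/518*(-50) = 15525/259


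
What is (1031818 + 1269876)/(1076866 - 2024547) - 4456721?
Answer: -4223552115695/947681 ≈ -4.4567e+6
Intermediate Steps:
(1031818 + 1269876)/(1076866 - 2024547) - 4456721 = 2301694/(-947681) - 4456721 = 2301694*(-1/947681) - 4456721 = -2301694/947681 - 4456721 = -4223552115695/947681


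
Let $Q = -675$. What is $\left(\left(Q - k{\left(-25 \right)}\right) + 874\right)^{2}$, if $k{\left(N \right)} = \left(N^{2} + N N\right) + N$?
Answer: $1052676$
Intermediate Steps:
$k{\left(N \right)} = N + 2 N^{2}$ ($k{\left(N \right)} = \left(N^{2} + N^{2}\right) + N = 2 N^{2} + N = N + 2 N^{2}$)
$\left(\left(Q - k{\left(-25 \right)}\right) + 874\right)^{2} = \left(\left(-675 - - 25 \left(1 + 2 \left(-25\right)\right)\right) + 874\right)^{2} = \left(\left(-675 - - 25 \left(1 - 50\right)\right) + 874\right)^{2} = \left(\left(-675 - \left(-25\right) \left(-49\right)\right) + 874\right)^{2} = \left(\left(-675 - 1225\right) + 874\right)^{2} = \left(-1900 + 874\right)^{2} = \left(-1026\right)^{2} = 1052676$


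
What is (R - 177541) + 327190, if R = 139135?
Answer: 288784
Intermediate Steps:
(R - 177541) + 327190 = (139135 - 177541) + 327190 = -38406 + 327190 = 288784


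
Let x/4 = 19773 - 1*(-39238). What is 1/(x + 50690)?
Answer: 1/286734 ≈ 3.4876e-6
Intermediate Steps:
x = 236044 (x = 4*(19773 - 1*(-39238)) = 4*(19773 + 39238) = 4*59011 = 236044)
1/(x + 50690) = 1/(236044 + 50690) = 1/286734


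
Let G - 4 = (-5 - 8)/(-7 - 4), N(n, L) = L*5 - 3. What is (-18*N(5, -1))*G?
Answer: 8208/11 ≈ 746.18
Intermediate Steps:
N(n, L) = -3 + 5*L (N(n, L) = 5*L - 3 = -3 + 5*L)
G = 57/11 (G = 4 + (-5 - 8)/(-7 - 4) = 4 - 13/(-11) = 4 - 13*(-1/11) = 4 + 13/11 = 57/11 ≈ 5.1818)
(-18*N(5, -1))*G = -18*(-3 + 5*(-1))*(57/11) = -18*(-3 - 5)*(57/11) = -18*(-8)*(57/11) = 144*(57/11) = 8208/11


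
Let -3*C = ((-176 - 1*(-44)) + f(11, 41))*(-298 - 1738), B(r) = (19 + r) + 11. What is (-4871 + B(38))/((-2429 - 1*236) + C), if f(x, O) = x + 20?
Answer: 14409/213631 ≈ 0.067448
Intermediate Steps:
B(r) = 30 + r
f(x, O) = 20 + x
C = -205636/3 (C = -((-176 - 1*(-44)) + (20 + 11))*(-298 - 1738)/3 = -((-176 + 44) + 31)*(-2036)/3 = -(-132 + 31)*(-2036)/3 = -(-101)*(-2036)/3 = -⅓*205636 = -205636/3 ≈ -68545.)
(-4871 + B(38))/((-2429 - 1*236) + C) = (-4871 + (30 + 38))/((-2429 - 1*236) - 205636/3) = (-4871 + 68)/((-2429 - 236) - 205636/3) = -4803/(-2665 - 205636/3) = -4803/(-213631/3) = -4803*(-3/213631) = 14409/213631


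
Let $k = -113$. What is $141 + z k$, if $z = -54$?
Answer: $6243$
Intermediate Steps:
$141 + z k = 141 - -6102 = 141 + 6102 = 6243$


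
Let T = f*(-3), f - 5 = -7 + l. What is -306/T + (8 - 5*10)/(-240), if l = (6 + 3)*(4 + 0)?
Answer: 127/40 ≈ 3.1750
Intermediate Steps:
l = 36 (l = 9*4 = 36)
f = 34 (f = 5 + (-7 + 36) = 5 + 29 = 34)
T = -102 (T = 34*(-3) = -102)
-306/T + (8 - 5*10)/(-240) = -306/(-102) + (8 - 5*10)/(-240) = -306*(-1/102) + (8 - 50)*(-1/240) = 3 - 42*(-1/240) = 3 + 7/40 = 127/40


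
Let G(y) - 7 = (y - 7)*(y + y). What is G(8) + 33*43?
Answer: 1442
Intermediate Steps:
G(y) = 7 + 2*y*(-7 + y) (G(y) = 7 + (y - 7)*(y + y) = 7 + (-7 + y)*(2*y) = 7 + 2*y*(-7 + y))
G(8) + 33*43 = (7 - 14*8 + 2*8²) + 33*43 = (7 - 112 + 2*64) + 1419 = (7 - 112 + 128) + 1419 = 23 + 1419 = 1442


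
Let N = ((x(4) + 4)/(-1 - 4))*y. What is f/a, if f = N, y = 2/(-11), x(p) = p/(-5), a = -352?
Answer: -1/3025 ≈ -0.00033058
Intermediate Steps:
x(p) = -p/5 (x(p) = p*(-1/5) = -p/5)
y = -2/11 (y = 2*(-1/11) = -2/11 ≈ -0.18182)
N = 32/275 (N = ((-1/5*4 + 4)/(-1 - 4))*(-2/11) = ((-4/5 + 4)/(-5))*(-2/11) = ((16/5)*(-1/5))*(-2/11) = -16/25*(-2/11) = 32/275 ≈ 0.11636)
f = 32/275 ≈ 0.11636
f/a = (32/275)/(-352) = (32/275)*(-1/352) = -1/3025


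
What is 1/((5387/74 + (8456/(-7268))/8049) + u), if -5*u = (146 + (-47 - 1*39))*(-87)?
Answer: 1082252442/1208656445783 ≈ 0.00089542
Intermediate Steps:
u = 1044 (u = -(146 + (-47 - 1*39))*(-87)/5 = -(146 + (-47 - 39))*(-87)/5 = -(146 - 86)*(-87)/5 = -12*(-87) = -⅕*(-5220) = 1044)
1/((5387/74 + (8456/(-7268))/8049) + u) = 1/((5387/74 + (8456/(-7268))/8049) + 1044) = 1/((5387*(1/74) + (8456*(-1/7268))*(1/8049)) + 1044) = 1/((5387/74 - 2114/1817*1/8049) + 1044) = 1/((5387/74 - 2114/14625033) + 1044) = 1/(78784896335/1082252442 + 1044) = 1/(1208656445783/1082252442) = 1082252442/1208656445783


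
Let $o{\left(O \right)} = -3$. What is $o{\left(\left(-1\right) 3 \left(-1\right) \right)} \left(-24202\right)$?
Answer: $72606$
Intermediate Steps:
$o{\left(\left(-1\right) 3 \left(-1\right) \right)} \left(-24202\right) = \left(-3\right) \left(-24202\right) = 72606$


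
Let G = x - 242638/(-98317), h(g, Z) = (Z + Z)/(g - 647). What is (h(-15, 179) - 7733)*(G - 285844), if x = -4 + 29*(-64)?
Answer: 72406435298397060/32542927 ≈ 2.2250e+9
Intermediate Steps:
h(g, Z) = 2*Z/(-647 + g) (h(g, Z) = (2*Z)/(-647 + g) = 2*Z/(-647 + g))
x = -1860 (x = -4 - 1856 = -1860)
G = -182626982/98317 (G = -1860 - 242638/(-98317) = -1860 - 242638*(-1/98317) = -1860 + 242638/98317 = -182626982/98317 ≈ -1857.5)
(h(-15, 179) - 7733)*(G - 285844) = (2*179/(-647 - 15) - 7733)*(-182626982/98317 - 285844) = (2*179/(-662) - 7733)*(-28285951530/98317) = (2*179*(-1/662) - 7733)*(-28285951530/98317) = (-179/331 - 7733)*(-28285951530/98317) = -2559802/331*(-28285951530/98317) = 72406435298397060/32542927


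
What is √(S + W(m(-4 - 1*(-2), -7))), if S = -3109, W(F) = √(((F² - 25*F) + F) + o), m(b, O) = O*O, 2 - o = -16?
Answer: √(-3109 + √1243) ≈ 55.441*I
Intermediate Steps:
o = 18 (o = 2 - 1*(-16) = 2 + 16 = 18)
m(b, O) = O²
W(F) = √(18 + F² - 24*F) (W(F) = √(((F² - 25*F) + F) + 18) = √((F² - 24*F) + 18) = √(18 + F² - 24*F))
√(S + W(m(-4 - 1*(-2), -7))) = √(-3109 + √(18 + ((-7)²)² - 24*(-7)²)) = √(-3109 + √(18 + 49² - 24*49)) = √(-3109 + √(18 + 2401 - 1176)) = √(-3109 + √1243)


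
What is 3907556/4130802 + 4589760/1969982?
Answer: 952043027554/290628770913 ≈ 3.2758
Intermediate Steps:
3907556/4130802 + 4589760/1969982 = 3907556*(1/4130802) + 4589760*(1/1969982) = 1953778/2065401 + 327840/140713 = 952043027554/290628770913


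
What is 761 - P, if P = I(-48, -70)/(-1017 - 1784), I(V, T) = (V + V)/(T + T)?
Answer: 74604659/98035 ≈ 761.00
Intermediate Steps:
I(V, T) = V/T (I(V, T) = (2*V)/((2*T)) = (2*V)*(1/(2*T)) = V/T)
P = -24/98035 (P = (-48/(-70))/(-1017 - 1784) = -48*(-1/70)/(-2801) = (24/35)*(-1/2801) = -24/98035 ≈ -0.00024481)
761 - P = 761 - 1*(-24/98035) = 761 + 24/98035 = 74604659/98035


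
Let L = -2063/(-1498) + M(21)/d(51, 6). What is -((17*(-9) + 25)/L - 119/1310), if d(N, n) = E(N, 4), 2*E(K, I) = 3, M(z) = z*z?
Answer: 60767833/115928450 ≈ 0.52418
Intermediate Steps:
M(z) = z²
E(K, I) = 3/2 (E(K, I) = (½)*3 = 3/2)
d(N, n) = 3/2
L = 442475/1498 (L = -2063/(-1498) + 21²/(3/2) = -2063*(-1/1498) + 441*(⅔) = 2063/1498 + 294 = 442475/1498 ≈ 295.38)
-((17*(-9) + 25)/L - 119/1310) = -((17*(-9) + 25)/(442475/1498) - 119/1310) = -((-153 + 25)*(1498/442475) - 119*1/1310) = -(-128*1498/442475 - 119/1310) = -(-191744/442475 - 119/1310) = -1*(-60767833/115928450) = 60767833/115928450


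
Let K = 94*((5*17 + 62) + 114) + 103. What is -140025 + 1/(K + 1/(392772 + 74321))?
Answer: -1611375527668957/11507770242 ≈ -1.4003e+5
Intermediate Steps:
K = 24637 (K = 94*((85 + 62) + 114) + 103 = 94*(147 + 114) + 103 = 94*261 + 103 = 24534 + 103 = 24637)
-140025 + 1/(K + 1/(392772 + 74321)) = -140025 + 1/(24637 + 1/(392772 + 74321)) = -140025 + 1/(24637 + 1/467093) = -140025 + 1/(11507770242/467093) = -140025 + 467093/11507770242 = -1611375527668957/11507770242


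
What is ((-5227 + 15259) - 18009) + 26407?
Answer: 18430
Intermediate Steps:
((-5227 + 15259) - 18009) + 26407 = (10032 - 18009) + 26407 = -7977 + 26407 = 18430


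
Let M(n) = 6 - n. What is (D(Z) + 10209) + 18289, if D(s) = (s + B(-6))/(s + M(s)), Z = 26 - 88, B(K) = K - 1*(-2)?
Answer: 28487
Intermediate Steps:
B(K) = 2 + K (B(K) = K + 2 = 2 + K)
Z = -62
D(s) = -2/3 + s/6 (D(s) = (s + (2 - 6))/(s + (6 - s)) = (s - 4)/6 = (-4 + s)*(1/6) = -2/3 + s/6)
(D(Z) + 10209) + 18289 = ((-2/3 + (1/6)*(-62)) + 10209) + 18289 = ((-2/3 - 31/3) + 10209) + 18289 = (-11 + 10209) + 18289 = 10198 + 18289 = 28487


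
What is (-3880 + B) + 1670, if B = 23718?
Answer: 21508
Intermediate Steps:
(-3880 + B) + 1670 = (-3880 + 23718) + 1670 = 19838 + 1670 = 21508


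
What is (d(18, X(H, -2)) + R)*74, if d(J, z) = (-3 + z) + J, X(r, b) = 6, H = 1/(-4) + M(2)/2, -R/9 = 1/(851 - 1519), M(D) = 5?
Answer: 519369/334 ≈ 1555.0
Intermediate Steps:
R = 9/668 (R = -9/(851 - 1519) = -9/(-668) = -9*(-1/668) = 9/668 ≈ 0.013473)
H = 9/4 (H = 1/(-4) + 5/2 = 1*(-1/4) + 5*(1/2) = -1/4 + 5/2 = 9/4 ≈ 2.2500)
d(J, z) = -3 + J + z
(d(18, X(H, -2)) + R)*74 = ((-3 + 18 + 6) + 9/668)*74 = (21 + 9/668)*74 = (14037/668)*74 = 519369/334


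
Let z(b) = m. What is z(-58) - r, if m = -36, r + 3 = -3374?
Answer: 3341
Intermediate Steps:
r = -3377 (r = -3 - 3374 = -3377)
z(b) = -36
z(-58) - r = -36 - 1*(-3377) = -36 + 3377 = 3341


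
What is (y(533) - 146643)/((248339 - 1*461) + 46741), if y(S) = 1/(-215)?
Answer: -31528246/63343085 ≈ -0.49774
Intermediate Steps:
y(S) = -1/215
(y(533) - 146643)/((248339 - 1*461) + 46741) = (-1/215 - 146643)/((248339 - 1*461) + 46741) = -31528246/(215*((248339 - 461) + 46741)) = -31528246/(215*(247878 + 46741)) = -31528246/215/294619 = -31528246/215*1/294619 = -31528246/63343085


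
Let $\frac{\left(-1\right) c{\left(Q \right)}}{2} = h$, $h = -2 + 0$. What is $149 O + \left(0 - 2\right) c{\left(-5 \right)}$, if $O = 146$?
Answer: $21746$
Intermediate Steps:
$h = -2$
$c{\left(Q \right)} = 4$ ($c{\left(Q \right)} = \left(-2\right) \left(-2\right) = 4$)
$149 O + \left(0 - 2\right) c{\left(-5 \right)} = 149 \cdot 146 + \left(0 - 2\right) 4 = 21754 - 8 = 21746$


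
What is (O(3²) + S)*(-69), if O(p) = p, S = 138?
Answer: -10143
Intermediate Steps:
(O(3²) + S)*(-69) = (3² + 138)*(-69) = (9 + 138)*(-69) = 147*(-69) = -10143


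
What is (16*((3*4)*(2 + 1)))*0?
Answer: 0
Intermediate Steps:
(16*((3*4)*(2 + 1)))*0 = (16*(12*3))*0 = (16*36)*0 = 576*0 = 0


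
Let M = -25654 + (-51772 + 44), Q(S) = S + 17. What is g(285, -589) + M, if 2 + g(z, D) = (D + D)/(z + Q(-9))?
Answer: -22674690/293 ≈ -77388.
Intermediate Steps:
Q(S) = 17 + S
g(z, D) = -2 + 2*D/(8 + z) (g(z, D) = -2 + (D + D)/(z + (17 - 9)) = -2 + (2*D)/(z + 8) = -2 + (2*D)/(8 + z) = -2 + 2*D/(8 + z))
M = -77382 (M = -25654 - 51728 = -77382)
g(285, -589) + M = 2*(-8 - 589 - 1*285)/(8 + 285) - 77382 = 2*(-8 - 589 - 285)/293 - 77382 = 2*(1/293)*(-882) - 77382 = -1764/293 - 77382 = -22674690/293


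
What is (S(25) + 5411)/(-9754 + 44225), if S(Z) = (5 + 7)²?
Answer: 5555/34471 ≈ 0.16115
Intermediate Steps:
S(Z) = 144 (S(Z) = 12² = 144)
(S(25) + 5411)/(-9754 + 44225) = (144 + 5411)/(-9754 + 44225) = 5555/34471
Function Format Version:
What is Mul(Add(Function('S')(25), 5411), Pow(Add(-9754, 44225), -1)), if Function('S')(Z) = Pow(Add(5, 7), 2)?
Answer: Rational(5555, 34471) ≈ 0.16115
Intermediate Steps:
Function('S')(Z) = 144 (Function('S')(Z) = Pow(12, 2) = 144)
Mul(Add(Function('S')(25), 5411), Pow(Add(-9754, 44225), -1)) = Mul(Add(144, 5411), Pow(Add(-9754, 44225), -1)) = Mul(5555, Pow(34471, -1)) = Mul(5555, Rational(1, 34471)) = Rational(5555, 34471)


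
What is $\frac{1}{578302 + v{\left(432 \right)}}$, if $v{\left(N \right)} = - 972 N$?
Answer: $\frac{1}{158398} \approx 6.3132 \cdot 10^{-6}$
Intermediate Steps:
$\frac{1}{578302 + v{\left(432 \right)}} = \frac{1}{578302 - 419904} = \frac{1}{158398}$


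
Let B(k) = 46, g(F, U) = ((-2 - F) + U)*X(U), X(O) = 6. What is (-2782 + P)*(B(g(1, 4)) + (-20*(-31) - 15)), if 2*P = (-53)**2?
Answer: -1793505/2 ≈ -8.9675e+5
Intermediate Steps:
g(F, U) = -12 - 6*F + 6*U (g(F, U) = ((-2 - F) + U)*6 = (-2 + U - F)*6 = -12 - 6*F + 6*U)
P = 2809/2 (P = (1/2)*(-53)**2 = (1/2)*2809 = 2809/2 ≈ 1404.5)
(-2782 + P)*(B(g(1, 4)) + (-20*(-31) - 15)) = (-2782 + 2809/2)*(46 + (-20*(-31) - 15)) = -2755*(46 + (620 - 15))/2 = -2755*(46 + 605)/2 = -2755/2*651 = -1793505/2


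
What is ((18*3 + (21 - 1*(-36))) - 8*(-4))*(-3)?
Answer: -429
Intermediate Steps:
((18*3 + (21 - 1*(-36))) - 8*(-4))*(-3) = ((54 + (21 + 36)) + 32)*(-3) = ((54 + 57) + 32)*(-3) = (111 + 32)*(-3) = 143*(-3) = -429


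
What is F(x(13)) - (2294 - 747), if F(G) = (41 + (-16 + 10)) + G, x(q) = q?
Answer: -1499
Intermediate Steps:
F(G) = 35 + G (F(G) = (41 - 6) + G = 35 + G)
F(x(13)) - (2294 - 747) = (35 + 13) - (2294 - 747) = 48 - 1*1547 = 48 - 1547 = -1499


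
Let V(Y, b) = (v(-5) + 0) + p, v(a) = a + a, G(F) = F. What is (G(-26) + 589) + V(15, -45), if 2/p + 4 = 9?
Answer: 2767/5 ≈ 553.40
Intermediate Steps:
p = 2/5 (p = 2/(-4 + 9) = 2/5 ≈ 0.40000)
v(a) = 2*a
V(Y, b) = -48/5 (V(Y, b) = (2*(-5) + 0) + 2/5 = (-10 + 0) + 2/5 = -10 + 2/5 = -48/5)
(G(-26) + 589) + V(15, -45) = (-26 + 589) - 48/5 = 563 - 48/5 = 2767/5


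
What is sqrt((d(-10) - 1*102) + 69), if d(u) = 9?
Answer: 2*I*sqrt(6) ≈ 4.899*I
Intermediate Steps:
sqrt((d(-10) - 1*102) + 69) = sqrt((9 - 1*102) + 69) = sqrt((9 - 102) + 69) = sqrt(-93 + 69) = sqrt(-24) = 2*I*sqrt(6)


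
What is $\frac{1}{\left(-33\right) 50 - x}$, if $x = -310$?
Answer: $- \frac{1}{1340} \approx -0.00074627$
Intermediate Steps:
$\frac{1}{\left(-33\right) 50 - x} = \frac{1}{\left(-33\right) 50 - -310} = \frac{1}{-1650 + 310} = \frac{1}{-1340} = - \frac{1}{1340}$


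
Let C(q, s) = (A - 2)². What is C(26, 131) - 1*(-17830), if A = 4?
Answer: 17834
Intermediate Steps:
C(q, s) = 4 (C(q, s) = (4 - 2)² = 2² = 4)
C(26, 131) - 1*(-17830) = 4 - 1*(-17830) = 4 + 17830 = 17834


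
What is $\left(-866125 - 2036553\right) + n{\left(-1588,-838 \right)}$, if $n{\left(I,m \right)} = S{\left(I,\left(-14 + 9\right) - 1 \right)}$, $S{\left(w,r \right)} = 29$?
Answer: $-2902649$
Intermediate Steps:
$n{\left(I,m \right)} = 29$
$\left(-866125 - 2036553\right) + n{\left(-1588,-838 \right)} = \left(-866125 - 2036553\right) + 29 = -2902678 + 29 = -2902649$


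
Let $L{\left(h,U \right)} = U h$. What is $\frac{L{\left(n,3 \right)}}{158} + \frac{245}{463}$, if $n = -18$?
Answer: $\frac{6854}{36577} \approx 0.18739$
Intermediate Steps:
$\frac{L{\left(n,3 \right)}}{158} + \frac{245}{463} = \frac{3 \left(-18\right)}{158} + \frac{245}{463} = \left(-54\right) \frac{1}{158} + 245 \cdot \frac{1}{463} = - \frac{27}{79} + \frac{245}{463} = \frac{6854}{36577}$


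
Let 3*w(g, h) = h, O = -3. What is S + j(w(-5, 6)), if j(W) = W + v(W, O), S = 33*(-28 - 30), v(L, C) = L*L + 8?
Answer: -1900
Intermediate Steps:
v(L, C) = 8 + L**2 (v(L, C) = L**2 + 8 = 8 + L**2)
S = -1914 (S = 33*(-58) = -1914)
w(g, h) = h/3
j(W) = 8 + W + W**2 (j(W) = W + (8 + W**2) = 8 + W + W**2)
S + j(w(-5, 6)) = -1914 + (8 + (1/3)*6 + ((1/3)*6)**2) = -1914 + (8 + 2 + 2**2) = -1914 + (8 + 2 + 4) = -1914 + 14 = -1900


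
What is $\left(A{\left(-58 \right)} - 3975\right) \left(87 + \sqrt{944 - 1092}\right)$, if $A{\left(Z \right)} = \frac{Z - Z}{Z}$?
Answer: $-345825 - 7950 i \sqrt{37} \approx -3.4583 \cdot 10^{5} - 48358.0 i$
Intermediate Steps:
$A{\left(Z \right)} = 0$ ($A{\left(Z \right)} = \frac{0}{Z} = 0$)
$\left(A{\left(-58 \right)} - 3975\right) \left(87 + \sqrt{944 - 1092}\right) = \left(0 - 3975\right) \left(87 + \sqrt{944 - 1092}\right) = - 3975 \left(87 + \sqrt{-148}\right) = - 3975 \left(87 + 2 i \sqrt{37}\right) = -345825 - 7950 i \sqrt{37}$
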